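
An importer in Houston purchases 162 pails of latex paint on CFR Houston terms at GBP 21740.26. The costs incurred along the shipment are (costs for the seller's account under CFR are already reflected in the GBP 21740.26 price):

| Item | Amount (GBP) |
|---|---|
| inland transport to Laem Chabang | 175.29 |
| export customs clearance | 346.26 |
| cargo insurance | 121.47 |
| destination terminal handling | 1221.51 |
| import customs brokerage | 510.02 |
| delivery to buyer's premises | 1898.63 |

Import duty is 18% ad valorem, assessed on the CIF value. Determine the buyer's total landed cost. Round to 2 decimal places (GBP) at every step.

Total landed cost: GBP 29427.00

CFR: the seller pays costs through ocean freight to the destination port, but not insurance.
Already in the invoice (seller's account under CFR): inland to port, export clearance — exclude.
CIF value = CFR price + insurance = 21740.26 + 121.47 = 21861.73
Import duty = 21861.73 × 18% = 3935.11
Buyer bears: insurance 121.47 + destination terminal 1221.51 + brokerage 510.02 + delivery 1898.63 + duty 3935.11 = 7686.74
Landed cost = invoice 21740.26 + 7686.74 = 29427.00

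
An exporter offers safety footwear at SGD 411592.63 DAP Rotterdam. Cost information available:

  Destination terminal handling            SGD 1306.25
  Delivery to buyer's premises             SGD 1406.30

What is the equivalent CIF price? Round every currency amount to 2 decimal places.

From DAP to CIF, the seller no longer bears: destination terminal, delivery.
CIF price = 411592.63 − 1306.25 − 1406.30 = 408880.08

CIF price: SGD 408880.08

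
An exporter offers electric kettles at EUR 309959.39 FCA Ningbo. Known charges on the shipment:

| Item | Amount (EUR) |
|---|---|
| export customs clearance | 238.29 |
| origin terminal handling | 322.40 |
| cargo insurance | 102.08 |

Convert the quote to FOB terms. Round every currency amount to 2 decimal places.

Not relevant to the conversion: export clearance — on the seller under both FCA and FOB; already in the FCA price and stays in the FOB price. insurance — on the buyer under both terms; not part of either seller's price.
From FCA to FOB, the seller additionally bears: origin terminal.
FOB price = 309959.39 + 322.40 = 310281.79

FOB price: EUR 310281.79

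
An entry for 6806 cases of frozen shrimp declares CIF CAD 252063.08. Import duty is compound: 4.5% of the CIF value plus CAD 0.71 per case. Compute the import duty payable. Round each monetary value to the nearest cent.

Ad valorem component: 252063.08 × 4.5% = 11342.84
Specific component: 6806 × 0.71 = 4832.26
Import duty = 11342.84 + 4832.26 = 16175.10

Import duty: CAD 16175.10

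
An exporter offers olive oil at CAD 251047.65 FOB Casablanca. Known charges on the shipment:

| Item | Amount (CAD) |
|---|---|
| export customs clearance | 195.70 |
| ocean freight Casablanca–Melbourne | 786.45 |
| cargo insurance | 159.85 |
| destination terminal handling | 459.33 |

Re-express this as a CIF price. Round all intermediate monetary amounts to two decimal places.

CIF price: CAD 251993.95

Not relevant to the conversion: export clearance — on the seller under both FOB and CIF; already in the FOB price and stays in the CIF price. destination terminal — on the buyer under both terms; not part of either seller's price.
From FOB to CIF, the seller additionally bears: freight, insurance.
CIF price = 251047.65 + 786.45 + 159.85 = 251993.95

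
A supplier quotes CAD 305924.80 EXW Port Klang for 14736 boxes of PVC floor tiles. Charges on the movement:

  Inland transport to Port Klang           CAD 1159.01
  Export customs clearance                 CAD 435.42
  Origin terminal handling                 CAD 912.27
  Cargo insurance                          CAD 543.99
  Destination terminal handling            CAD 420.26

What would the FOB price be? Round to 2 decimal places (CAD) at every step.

FOB price: CAD 308431.50

Not relevant to the conversion: destination terminal, insurance — on the buyer under both terms; not part of either seller's price.
From EXW to FOB, the seller additionally bears: inland to port, export clearance, origin terminal.
FOB price = 305924.80 + 1159.01 + 435.42 + 912.27 = 308431.50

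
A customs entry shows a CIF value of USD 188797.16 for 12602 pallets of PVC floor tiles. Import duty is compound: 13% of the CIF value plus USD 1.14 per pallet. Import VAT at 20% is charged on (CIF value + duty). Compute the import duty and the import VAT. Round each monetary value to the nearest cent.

Ad valorem component: 188797.16 × 13% = 24543.63
Specific component: 12602 × 1.14 = 14366.28
Import duty = 24543.63 + 14366.28 = 38909.91
VAT base = CIF + duty = 188797.16 + 38909.91 = 227707.07
Import VAT = 227707.07 × 20% = 45541.41

Import duty: USD 38909.91; import VAT: USD 45541.41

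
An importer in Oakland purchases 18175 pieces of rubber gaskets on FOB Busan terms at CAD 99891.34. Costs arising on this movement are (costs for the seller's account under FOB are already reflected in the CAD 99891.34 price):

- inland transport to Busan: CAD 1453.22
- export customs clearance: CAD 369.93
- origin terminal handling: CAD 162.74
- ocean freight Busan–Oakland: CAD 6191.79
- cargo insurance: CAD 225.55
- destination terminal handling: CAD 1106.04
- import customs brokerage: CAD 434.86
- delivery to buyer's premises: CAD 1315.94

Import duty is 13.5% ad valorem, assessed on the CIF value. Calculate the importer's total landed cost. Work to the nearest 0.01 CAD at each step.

Total landed cost: CAD 123517.19

FOB: the seller bears costs until goods are on board at the origin port; the buyer bears freight, insurance and all costs thereafter.
Already in the invoice (seller's account under FOB): inland to port, export clearance, origin terminal — exclude.
CIF value = FOB price + freight + insurance = 99891.34 + 6191.79 + 225.55 = 106308.68
Import duty = 106308.68 × 13.5% = 14351.67
Buyer bears: freight 6191.79 + insurance 225.55 + destination terminal 1106.04 + brokerage 434.86 + delivery 1315.94 + duty 14351.67 = 23625.85
Landed cost = invoice 99891.34 + 23625.85 = 123517.19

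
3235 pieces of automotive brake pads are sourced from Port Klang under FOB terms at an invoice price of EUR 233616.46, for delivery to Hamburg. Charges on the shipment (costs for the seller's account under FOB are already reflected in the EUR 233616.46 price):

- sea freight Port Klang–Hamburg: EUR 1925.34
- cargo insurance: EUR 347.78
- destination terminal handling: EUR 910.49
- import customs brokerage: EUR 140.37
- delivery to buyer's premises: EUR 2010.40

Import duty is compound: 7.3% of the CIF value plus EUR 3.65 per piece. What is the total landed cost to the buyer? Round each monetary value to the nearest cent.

FOB: the seller bears costs until goods are on board at the origin port; the buyer bears freight, insurance and all costs thereafter.
CIF value = FOB price + freight + insurance = 233616.46 + 1925.34 + 347.78 = 235889.58
Ad valorem component: 235889.58 × 7.3% = 17219.94
Specific component: 3235 × 3.65 = 11807.75
Import duty = 17219.94 + 11807.75 = 29027.69
Buyer bears: freight 1925.34 + insurance 347.78 + destination terminal 910.49 + brokerage 140.37 + delivery 2010.40 + duty 29027.69 = 34362.07
Landed cost = invoice 233616.46 + 34362.07 = 267978.53

Total landed cost: EUR 267978.53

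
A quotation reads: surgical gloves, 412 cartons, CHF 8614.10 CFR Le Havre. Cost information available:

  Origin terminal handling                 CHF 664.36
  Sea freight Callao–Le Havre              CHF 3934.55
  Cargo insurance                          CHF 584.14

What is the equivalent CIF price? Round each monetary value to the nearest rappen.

Not relevant to the conversion: freight, origin terminal — on the seller under both CFR and CIF; already in the CFR price and stays in the CIF price.
From CFR to CIF, the seller additionally bears: insurance.
CIF price = 8614.10 + 584.14 = 9198.24

CIF price: CHF 9198.24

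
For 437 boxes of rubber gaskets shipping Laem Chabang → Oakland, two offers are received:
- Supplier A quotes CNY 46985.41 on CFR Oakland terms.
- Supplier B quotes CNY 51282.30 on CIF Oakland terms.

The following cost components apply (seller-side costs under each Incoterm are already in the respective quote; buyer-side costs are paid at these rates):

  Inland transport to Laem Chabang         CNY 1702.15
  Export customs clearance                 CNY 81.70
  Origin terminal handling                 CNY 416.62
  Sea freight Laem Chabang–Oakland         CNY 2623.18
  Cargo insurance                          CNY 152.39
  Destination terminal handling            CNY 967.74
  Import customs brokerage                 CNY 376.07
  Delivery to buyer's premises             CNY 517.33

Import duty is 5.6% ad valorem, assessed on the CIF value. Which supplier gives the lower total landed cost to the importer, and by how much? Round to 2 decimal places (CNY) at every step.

Supplier A is cheaper by CNY 4376.59

Supplier A (CFR):
CIF value = CFR price + insurance = 46985.41 + 152.39 = 47137.80
Import duty = 47137.80 × 5.6% = 2639.72
Buyer bears (A): 152.39 + 967.74 + 376.07 + 517.33 = 2013.53
Landed cost (A) = invoice 46985.41 + 2013.53 + duty 2639.72 = 51638.66
Supplier B (CIF):
The CIF price already equals the CIF value: 51282.30
Import duty = 51282.30 × 5.6% = 2871.81
Buyer bears (B): 967.74 + 376.07 + 517.33 = 1861.14
Landed cost (B) = invoice 51282.30 + 1861.14 + duty 2871.81 = 56015.25
Difference = |51638.66 − 56015.25| = 4376.59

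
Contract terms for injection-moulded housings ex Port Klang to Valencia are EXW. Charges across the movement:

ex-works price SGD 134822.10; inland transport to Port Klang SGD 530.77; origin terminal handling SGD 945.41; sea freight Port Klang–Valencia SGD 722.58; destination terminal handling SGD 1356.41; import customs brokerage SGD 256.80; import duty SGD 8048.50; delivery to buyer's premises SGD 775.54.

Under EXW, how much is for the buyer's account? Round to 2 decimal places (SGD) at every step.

Buyer's account: SGD 12636.01

EXW: the seller makes goods available at their premises; the buyer bears all onward costs.
Seller's account: goods 134822.10 = 134822.10
Buyer's account: inland to port 530.77 + origin terminal 945.41 + freight 722.58 + destination terminal 1356.41 + brokerage 256.80 + duty 8048.50 + delivery 775.54 = 12636.01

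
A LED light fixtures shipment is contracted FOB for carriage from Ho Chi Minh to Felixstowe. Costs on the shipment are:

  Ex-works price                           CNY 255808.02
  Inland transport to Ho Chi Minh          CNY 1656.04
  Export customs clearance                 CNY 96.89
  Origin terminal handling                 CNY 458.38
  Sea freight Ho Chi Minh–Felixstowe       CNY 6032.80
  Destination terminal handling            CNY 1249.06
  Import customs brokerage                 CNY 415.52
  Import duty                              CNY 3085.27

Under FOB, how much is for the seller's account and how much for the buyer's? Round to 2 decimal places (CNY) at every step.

Seller: CNY 258019.33; buyer: CNY 10782.65

FOB: the seller bears costs until goods are on board at the origin port; the buyer bears freight, insurance and all costs thereafter.
Seller's account: goods 255808.02 + inland to port 1656.04 + export clearance 96.89 + origin terminal 458.38 = 258019.33
Buyer's account: freight 6032.80 + destination terminal 1249.06 + brokerage 415.52 + duty 3085.27 = 10782.65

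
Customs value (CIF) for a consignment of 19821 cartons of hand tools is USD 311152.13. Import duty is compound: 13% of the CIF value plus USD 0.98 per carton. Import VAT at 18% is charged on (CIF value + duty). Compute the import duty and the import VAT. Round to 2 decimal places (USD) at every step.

Import duty: USD 59874.36; import VAT: USD 66784.77

Ad valorem component: 311152.13 × 13% = 40449.78
Specific component: 19821 × 0.98 = 19424.58
Import duty = 40449.78 + 19424.58 = 59874.36
VAT base = CIF + duty = 311152.13 + 59874.36 = 371026.49
Import VAT = 371026.49 × 18% = 66784.77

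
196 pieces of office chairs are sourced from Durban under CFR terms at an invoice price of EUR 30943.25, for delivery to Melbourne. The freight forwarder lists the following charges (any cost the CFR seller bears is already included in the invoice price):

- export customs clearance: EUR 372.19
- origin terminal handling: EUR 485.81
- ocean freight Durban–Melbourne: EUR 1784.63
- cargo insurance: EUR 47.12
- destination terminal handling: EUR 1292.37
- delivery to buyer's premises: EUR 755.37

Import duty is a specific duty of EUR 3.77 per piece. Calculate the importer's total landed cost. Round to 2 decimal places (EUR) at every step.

Total landed cost: EUR 33777.03

CFR: the seller pays costs through ocean freight to the destination port, but not insurance.
Already in the invoice (seller's account under CFR): export clearance, origin terminal, freight — exclude.
CIF value = CFR price + insurance = 30943.25 + 47.12 = 30990.37
Import duty = 196 × 3.77 = 738.92
Buyer bears: insurance 47.12 + destination terminal 1292.37 + delivery 755.37 + duty 738.92 = 2833.78
Landed cost = invoice 30943.25 + 2833.78 = 33777.03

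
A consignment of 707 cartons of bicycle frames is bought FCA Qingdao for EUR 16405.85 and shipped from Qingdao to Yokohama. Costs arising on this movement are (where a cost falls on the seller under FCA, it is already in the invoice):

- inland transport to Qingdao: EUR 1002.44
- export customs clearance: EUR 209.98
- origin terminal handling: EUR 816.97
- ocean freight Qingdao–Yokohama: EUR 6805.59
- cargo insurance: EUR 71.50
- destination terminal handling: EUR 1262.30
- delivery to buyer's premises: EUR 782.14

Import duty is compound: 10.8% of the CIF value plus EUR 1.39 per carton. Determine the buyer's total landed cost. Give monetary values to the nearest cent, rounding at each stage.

FCA: the seller delivers export-cleared goods to the carrier; the buyer bears costs from that point.
Already in the invoice (seller's account under FCA): inland to port, export clearance — exclude.
CIF value = FCA price + origin terminal + freight + insurance = 16405.85 + 816.97 + 6805.59 + 71.50 = 24099.91
Ad valorem component: 24099.91 × 10.8% = 2602.79
Specific component: 707 × 1.39 = 982.73
Import duty = 2602.79 + 982.73 = 3585.52
Buyer bears: origin terminal 816.97 + freight 6805.59 + insurance 71.50 + destination terminal 1262.30 + delivery 782.14 + duty 3585.52 = 13324.02
Landed cost = invoice 16405.85 + 13324.02 = 29729.87

Total landed cost: EUR 29729.87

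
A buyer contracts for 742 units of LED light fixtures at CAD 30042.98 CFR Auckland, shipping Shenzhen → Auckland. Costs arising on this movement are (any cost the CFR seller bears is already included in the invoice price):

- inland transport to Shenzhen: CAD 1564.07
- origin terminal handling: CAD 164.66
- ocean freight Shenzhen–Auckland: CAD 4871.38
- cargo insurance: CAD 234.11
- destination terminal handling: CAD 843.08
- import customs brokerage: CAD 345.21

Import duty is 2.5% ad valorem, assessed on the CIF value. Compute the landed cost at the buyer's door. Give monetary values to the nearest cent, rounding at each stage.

CFR: the seller pays costs through ocean freight to the destination port, but not insurance.
Already in the invoice (seller's account under CFR): inland to port, origin terminal, freight — exclude.
CIF value = CFR price + insurance = 30042.98 + 234.11 = 30277.09
Import duty = 30277.09 × 2.5% = 756.93
Buyer bears: insurance 234.11 + destination terminal 843.08 + brokerage 345.21 + duty 756.93 = 2179.33
Landed cost = invoice 30042.98 + 2179.33 = 32222.31

Total landed cost: CAD 32222.31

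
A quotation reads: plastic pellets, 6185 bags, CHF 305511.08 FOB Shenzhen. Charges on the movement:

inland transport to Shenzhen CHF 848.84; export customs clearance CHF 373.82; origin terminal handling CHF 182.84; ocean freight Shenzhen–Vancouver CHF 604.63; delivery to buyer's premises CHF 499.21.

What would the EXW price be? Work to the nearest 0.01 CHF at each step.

Not relevant to the conversion: delivery, freight — on the buyer under both terms; not part of either seller's price.
From FOB to EXW, the seller no longer bears: inland to port, export clearance, origin terminal.
EXW price = 305511.08 − 848.84 − 373.82 − 182.84 = 304105.58

EXW price: CHF 304105.58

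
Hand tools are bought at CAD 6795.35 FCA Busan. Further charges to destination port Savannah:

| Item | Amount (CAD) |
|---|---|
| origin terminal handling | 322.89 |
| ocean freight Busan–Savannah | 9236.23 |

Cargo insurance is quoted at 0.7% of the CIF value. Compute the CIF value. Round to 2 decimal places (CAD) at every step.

Let C be the CIF value. C = FCA price + pre-shipment costs + freight + 0.7% × C
C − 0.7% × C = 6795.35 + 322.89 + 9236.23
0.993 × C = 16354.47
C = 16354.47 / 0.993 = 16469.76
Insurance premium = 0.7% × 16469.76 = 115.29

CIF value: CAD 16469.76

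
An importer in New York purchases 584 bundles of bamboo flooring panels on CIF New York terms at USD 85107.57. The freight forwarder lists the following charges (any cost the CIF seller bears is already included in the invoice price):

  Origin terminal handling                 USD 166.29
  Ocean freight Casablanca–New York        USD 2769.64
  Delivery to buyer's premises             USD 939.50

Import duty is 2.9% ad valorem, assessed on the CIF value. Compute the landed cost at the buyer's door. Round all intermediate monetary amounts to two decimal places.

Total landed cost: USD 88515.19

CIF: the seller pays costs through ocean freight and marine insurance to the destination port.
Already in the invoice (seller's account under CIF): origin terminal, freight — exclude.
The CIF price already equals the CIF value: 85107.57
Import duty = 85107.57 × 2.9% = 2468.12
Buyer bears: delivery 939.50 + duty 2468.12 = 3407.62
Landed cost = invoice 85107.57 + 3407.62 = 88515.19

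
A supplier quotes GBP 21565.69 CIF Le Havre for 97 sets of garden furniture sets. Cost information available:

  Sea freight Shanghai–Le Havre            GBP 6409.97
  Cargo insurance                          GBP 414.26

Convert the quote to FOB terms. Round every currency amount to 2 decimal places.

From CIF to FOB, the seller no longer bears: freight, insurance.
FOB price = 21565.69 − 6409.97 − 414.26 = 14741.46

FOB price: GBP 14741.46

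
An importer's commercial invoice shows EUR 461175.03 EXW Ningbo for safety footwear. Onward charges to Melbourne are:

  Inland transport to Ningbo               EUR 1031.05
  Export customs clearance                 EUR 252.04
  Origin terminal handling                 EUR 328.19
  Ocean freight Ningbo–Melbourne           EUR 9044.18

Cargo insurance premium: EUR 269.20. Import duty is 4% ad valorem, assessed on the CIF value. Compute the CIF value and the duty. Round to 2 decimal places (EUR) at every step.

CIF value: EUR 472099.69; import duty: EUR 18883.99

CIF = EXW price + pre-shipment costs + freight + insurance
CIF = 461175.03 + 1031.05 + 252.04 + 328.19 + 9044.18 + 269.20 = 472099.69
Import duty = 472099.69 × 4% = 18883.99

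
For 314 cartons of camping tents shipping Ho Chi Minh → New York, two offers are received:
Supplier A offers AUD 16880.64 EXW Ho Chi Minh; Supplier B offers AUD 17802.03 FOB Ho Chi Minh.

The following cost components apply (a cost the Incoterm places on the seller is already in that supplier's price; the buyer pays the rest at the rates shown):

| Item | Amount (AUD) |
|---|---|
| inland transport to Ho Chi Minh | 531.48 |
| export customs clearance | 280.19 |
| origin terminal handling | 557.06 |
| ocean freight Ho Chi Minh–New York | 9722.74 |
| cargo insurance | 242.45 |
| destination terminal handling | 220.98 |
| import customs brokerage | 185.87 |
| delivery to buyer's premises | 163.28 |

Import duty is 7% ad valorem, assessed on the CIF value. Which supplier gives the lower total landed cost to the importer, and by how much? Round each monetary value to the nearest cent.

Supplier B is cheaper by AUD 478.65

Supplier A (EXW):
CIF value = EXW price + inland to port + export clearance + origin terminal + freight + insurance = 16880.64 + 531.48 + 280.19 + 557.06 + 9722.74 + 242.45 = 28214.56
Import duty = 28214.56 × 7% = 1975.02
Buyer bears (A): 531.48 + 280.19 + 557.06 + 9722.74 + 242.45 + 220.98 + 185.87 + 163.28 = 11904.05
Landed cost (A) = invoice 16880.64 + 11904.05 + duty 1975.02 = 30759.71
Supplier B (FOB):
CIF value = FOB price + freight + insurance = 17802.03 + 9722.74 + 242.45 = 27767.22
Import duty = 27767.22 × 7% = 1943.71
Buyer bears (B): 9722.74 + 242.45 + 220.98 + 185.87 + 163.28 = 10535.32
Landed cost (B) = invoice 17802.03 + 10535.32 + duty 1943.71 = 30281.06
Difference = |30759.71 − 30281.06| = 478.65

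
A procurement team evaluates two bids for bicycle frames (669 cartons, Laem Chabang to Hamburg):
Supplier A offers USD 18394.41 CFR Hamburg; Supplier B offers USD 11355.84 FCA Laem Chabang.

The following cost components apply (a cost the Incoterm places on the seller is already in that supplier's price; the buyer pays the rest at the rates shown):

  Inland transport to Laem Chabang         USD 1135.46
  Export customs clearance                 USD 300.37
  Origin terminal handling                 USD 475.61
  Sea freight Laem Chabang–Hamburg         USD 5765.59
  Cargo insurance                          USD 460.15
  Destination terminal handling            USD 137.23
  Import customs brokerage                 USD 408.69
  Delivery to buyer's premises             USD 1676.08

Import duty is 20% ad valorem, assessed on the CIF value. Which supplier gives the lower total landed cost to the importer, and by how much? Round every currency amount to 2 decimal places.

Supplier A (CFR):
CIF value = CFR price + insurance = 18394.41 + 460.15 = 18854.56
Import duty = 18854.56 × 20% = 3770.91
Buyer bears (A): 460.15 + 137.23 + 408.69 + 1676.08 = 2682.15
Landed cost (A) = invoice 18394.41 + 2682.15 + duty 3770.91 = 24847.47
Supplier B (FCA):
CIF value = FCA price + origin terminal + freight + insurance = 11355.84 + 475.61 + 5765.59 + 460.15 = 18057.19
Import duty = 18057.19 × 20% = 3611.44
Buyer bears (B): 475.61 + 5765.59 + 460.15 + 137.23 + 408.69 + 1676.08 = 8923.35
Landed cost (B) = invoice 11355.84 + 8923.35 + duty 3611.44 = 23890.63
Difference = |24847.47 − 23890.63| = 956.84

Supplier B is cheaper by USD 956.84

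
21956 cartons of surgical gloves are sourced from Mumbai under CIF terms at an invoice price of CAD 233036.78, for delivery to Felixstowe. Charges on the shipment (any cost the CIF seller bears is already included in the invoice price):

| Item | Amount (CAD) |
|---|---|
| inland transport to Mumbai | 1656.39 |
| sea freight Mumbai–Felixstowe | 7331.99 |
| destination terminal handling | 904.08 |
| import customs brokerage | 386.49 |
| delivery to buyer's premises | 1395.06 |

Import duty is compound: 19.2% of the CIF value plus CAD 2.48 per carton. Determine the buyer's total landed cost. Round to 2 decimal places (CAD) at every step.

Total landed cost: CAD 334916.35

CIF: the seller pays costs through ocean freight and marine insurance to the destination port.
Already in the invoice (seller's account under CIF): inland to port, freight — exclude.
The CIF price already equals the CIF value: 233036.78
Ad valorem component: 233036.78 × 19.2% = 44743.06
Specific component: 21956 × 2.48 = 54450.88
Import duty = 44743.06 + 54450.88 = 99193.94
Buyer bears: destination terminal 904.08 + brokerage 386.49 + delivery 1395.06 + duty 99193.94 = 101879.57
Landed cost = invoice 233036.78 + 101879.57 = 334916.35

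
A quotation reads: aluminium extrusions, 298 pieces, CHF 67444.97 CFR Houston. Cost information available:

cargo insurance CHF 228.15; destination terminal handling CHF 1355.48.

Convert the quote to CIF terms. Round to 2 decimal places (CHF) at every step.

Not relevant to the conversion: destination terminal — on the buyer under both terms; not part of either seller's price.
From CFR to CIF, the seller additionally bears: insurance.
CIF price = 67444.97 + 228.15 = 67673.12

CIF price: CHF 67673.12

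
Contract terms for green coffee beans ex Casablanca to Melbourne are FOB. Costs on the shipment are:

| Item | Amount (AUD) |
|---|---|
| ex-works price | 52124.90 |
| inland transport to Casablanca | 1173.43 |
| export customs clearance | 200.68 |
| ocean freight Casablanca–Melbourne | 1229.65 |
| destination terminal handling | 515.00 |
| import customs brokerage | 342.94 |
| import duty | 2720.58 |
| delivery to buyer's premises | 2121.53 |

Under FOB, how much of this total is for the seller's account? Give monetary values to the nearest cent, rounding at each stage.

FOB: the seller bears costs until goods are on board at the origin port; the buyer bears freight, insurance and all costs thereafter.
Seller's account: goods 52124.90 + inland to port 1173.43 + export clearance 200.68 = 53499.01
Buyer's account: freight 1229.65 + destination terminal 515.00 + brokerage 342.94 + duty 2720.58 + delivery 2121.53 = 6929.70

Seller's account: AUD 53499.01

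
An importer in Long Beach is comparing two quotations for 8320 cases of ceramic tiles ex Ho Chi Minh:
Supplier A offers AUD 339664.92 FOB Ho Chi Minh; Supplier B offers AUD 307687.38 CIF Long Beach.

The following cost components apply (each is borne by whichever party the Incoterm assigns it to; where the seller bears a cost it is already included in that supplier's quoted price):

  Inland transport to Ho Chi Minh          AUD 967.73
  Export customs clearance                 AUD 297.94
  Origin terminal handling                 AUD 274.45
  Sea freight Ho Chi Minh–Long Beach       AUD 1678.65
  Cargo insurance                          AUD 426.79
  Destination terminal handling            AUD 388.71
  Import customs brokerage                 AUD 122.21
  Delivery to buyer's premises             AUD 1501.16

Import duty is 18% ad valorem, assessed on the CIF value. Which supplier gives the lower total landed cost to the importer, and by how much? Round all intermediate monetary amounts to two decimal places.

Supplier A (FOB):
CIF value = FOB price + freight + insurance = 339664.92 + 1678.65 + 426.79 = 341770.36
Import duty = 341770.36 × 18% = 61518.66
Buyer bears (A): 1678.65 + 426.79 + 388.71 + 122.21 + 1501.16 = 4117.52
Landed cost (A) = invoice 339664.92 + 4117.52 + duty 61518.66 = 405301.10
Supplier B (CIF):
The CIF price already equals the CIF value: 307687.38
Import duty = 307687.38 × 18% = 55383.73
Buyer bears (B): 388.71 + 122.21 + 1501.16 = 2012.08
Landed cost (B) = invoice 307687.38 + 2012.08 + duty 55383.73 = 365083.19
Difference = |405301.10 − 365083.19| = 40217.91

Supplier B is cheaper by AUD 40217.91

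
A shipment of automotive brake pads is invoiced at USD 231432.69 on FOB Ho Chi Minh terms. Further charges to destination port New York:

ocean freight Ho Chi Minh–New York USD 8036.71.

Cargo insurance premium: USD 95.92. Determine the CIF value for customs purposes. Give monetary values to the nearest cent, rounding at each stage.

CIF = FOB price + freight + insurance
CIF = 231432.69 + 8036.71 + 95.92 = 239565.32

CIF value: USD 239565.32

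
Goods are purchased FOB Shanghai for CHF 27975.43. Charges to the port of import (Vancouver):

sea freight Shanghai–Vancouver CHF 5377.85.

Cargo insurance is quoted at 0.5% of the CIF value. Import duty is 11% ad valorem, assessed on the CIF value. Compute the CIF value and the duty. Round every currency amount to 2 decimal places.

Let C be the CIF value. C = FOB price + freight + 0.5% × C
C − 0.5% × C = 27975.43 + 5377.85
0.995 × C = 33353.28
C = 33353.28 / 0.995 = 33520.88
Insurance premium = 0.5% × 33520.88 = 167.60
Import duty = 33520.88 × 11% = 3687.30

CIF value: CHF 33520.88; import duty: CHF 3687.30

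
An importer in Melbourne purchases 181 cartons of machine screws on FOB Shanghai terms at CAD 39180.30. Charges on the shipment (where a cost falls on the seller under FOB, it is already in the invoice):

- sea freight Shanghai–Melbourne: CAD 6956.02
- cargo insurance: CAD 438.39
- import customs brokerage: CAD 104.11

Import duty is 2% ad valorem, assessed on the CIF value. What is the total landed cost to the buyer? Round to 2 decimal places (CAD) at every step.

Total landed cost: CAD 47610.31

FOB: the seller bears costs until goods are on board at the origin port; the buyer bears freight, insurance and all costs thereafter.
CIF value = FOB price + freight + insurance = 39180.30 + 6956.02 + 438.39 = 46574.71
Import duty = 46574.71 × 2% = 931.49
Buyer bears: freight 6956.02 + insurance 438.39 + brokerage 104.11 + duty 931.49 = 8430.01
Landed cost = invoice 39180.30 + 8430.01 = 47610.31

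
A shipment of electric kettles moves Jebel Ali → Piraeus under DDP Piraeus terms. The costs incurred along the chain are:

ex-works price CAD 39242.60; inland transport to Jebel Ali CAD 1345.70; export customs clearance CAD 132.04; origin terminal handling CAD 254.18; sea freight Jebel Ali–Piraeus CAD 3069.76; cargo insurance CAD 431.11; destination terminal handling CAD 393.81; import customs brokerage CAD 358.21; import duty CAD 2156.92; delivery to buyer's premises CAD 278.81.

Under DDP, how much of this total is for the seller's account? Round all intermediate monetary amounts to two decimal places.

Seller's account: CAD 47663.14

DDP: the seller bears all costs including import duty.
Seller's account: goods 39242.60 + inland to port 1345.70 + export clearance 132.04 + origin terminal 254.18 + freight 3069.76 + insurance 431.11 + destination terminal 393.81 + brokerage 358.21 + duty 2156.92 + delivery 278.81 = 47663.14
Buyer's account: 0.00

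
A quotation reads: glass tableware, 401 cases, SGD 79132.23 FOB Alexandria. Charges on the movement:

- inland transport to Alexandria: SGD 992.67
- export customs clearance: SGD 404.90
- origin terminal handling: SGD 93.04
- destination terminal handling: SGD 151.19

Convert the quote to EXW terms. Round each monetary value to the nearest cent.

EXW price: SGD 77641.62

Not relevant to the conversion: destination terminal — on the buyer under both terms; not part of either seller's price.
From FOB to EXW, the seller no longer bears: inland to port, export clearance, origin terminal.
EXW price = 79132.23 − 992.67 − 404.90 − 93.04 = 77641.62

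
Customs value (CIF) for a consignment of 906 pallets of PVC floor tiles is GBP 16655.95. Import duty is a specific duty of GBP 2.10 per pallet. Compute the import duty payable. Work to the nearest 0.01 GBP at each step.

Import duty: GBP 1902.60

Import duty = 906 × 2.10 = 1902.60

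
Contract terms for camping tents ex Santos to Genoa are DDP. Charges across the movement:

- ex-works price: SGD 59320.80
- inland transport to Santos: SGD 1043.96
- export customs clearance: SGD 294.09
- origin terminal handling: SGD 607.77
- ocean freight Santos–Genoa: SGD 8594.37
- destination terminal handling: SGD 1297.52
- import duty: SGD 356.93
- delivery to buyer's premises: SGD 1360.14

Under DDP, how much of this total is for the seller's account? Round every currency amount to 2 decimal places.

Seller's account: SGD 72875.58

DDP: the seller bears all costs including import duty.
Seller's account: goods 59320.80 + inland to port 1043.96 + export clearance 294.09 + origin terminal 607.77 + freight 8594.37 + destination terminal 1297.52 + duty 356.93 + delivery 1360.14 = 72875.58
Buyer's account: 0.00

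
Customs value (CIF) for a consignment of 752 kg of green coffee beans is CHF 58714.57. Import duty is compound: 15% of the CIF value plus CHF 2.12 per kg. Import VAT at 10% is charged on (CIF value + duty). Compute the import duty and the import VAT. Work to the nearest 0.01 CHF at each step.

Ad valorem component: 58714.57 × 15% = 8807.19
Specific component: 752 × 2.12 = 1594.24
Import duty = 8807.19 + 1594.24 = 10401.43
VAT base = CIF + duty = 58714.57 + 10401.43 = 69116.00
Import VAT = 69116.00 × 10% = 6911.60

Import duty: CHF 10401.43; import VAT: CHF 6911.60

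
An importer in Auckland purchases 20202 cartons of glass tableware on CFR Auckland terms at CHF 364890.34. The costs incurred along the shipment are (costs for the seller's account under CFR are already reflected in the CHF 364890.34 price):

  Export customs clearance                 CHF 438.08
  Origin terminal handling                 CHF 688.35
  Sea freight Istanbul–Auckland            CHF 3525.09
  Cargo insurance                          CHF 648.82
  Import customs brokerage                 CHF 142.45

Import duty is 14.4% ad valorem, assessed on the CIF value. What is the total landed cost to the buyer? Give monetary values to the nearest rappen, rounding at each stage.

Total landed cost: CHF 418319.25

CFR: the seller pays costs through ocean freight to the destination port, but not insurance.
Already in the invoice (seller's account under CFR): export clearance, origin terminal, freight — exclude.
CIF value = CFR price + insurance = 364890.34 + 648.82 = 365539.16
Import duty = 365539.16 × 14.4% = 52637.64
Buyer bears: insurance 648.82 + brokerage 142.45 + duty 52637.64 = 53428.91
Landed cost = invoice 364890.34 + 53428.91 = 418319.25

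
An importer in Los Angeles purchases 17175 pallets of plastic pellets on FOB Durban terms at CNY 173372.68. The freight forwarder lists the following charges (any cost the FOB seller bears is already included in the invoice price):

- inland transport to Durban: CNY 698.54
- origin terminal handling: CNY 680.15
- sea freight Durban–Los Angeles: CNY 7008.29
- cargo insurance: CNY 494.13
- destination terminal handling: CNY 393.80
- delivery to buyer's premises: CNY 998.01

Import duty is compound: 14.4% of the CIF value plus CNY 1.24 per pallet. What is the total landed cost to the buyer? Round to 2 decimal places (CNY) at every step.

Total landed cost: CNY 229609.92

FOB: the seller bears costs until goods are on board at the origin port; the buyer bears freight, insurance and all costs thereafter.
Already in the invoice (seller's account under FOB): inland to port, origin terminal — exclude.
CIF value = FOB price + freight + insurance = 173372.68 + 7008.29 + 494.13 = 180875.10
Ad valorem component: 180875.10 × 14.4% = 26046.01
Specific component: 17175 × 1.24 = 21297.00
Import duty = 26046.01 + 21297.00 = 47343.01
Buyer bears: freight 7008.29 + insurance 494.13 + destination terminal 393.80 + delivery 998.01 + duty 47343.01 = 56237.24
Landed cost = invoice 173372.68 + 56237.24 = 229609.92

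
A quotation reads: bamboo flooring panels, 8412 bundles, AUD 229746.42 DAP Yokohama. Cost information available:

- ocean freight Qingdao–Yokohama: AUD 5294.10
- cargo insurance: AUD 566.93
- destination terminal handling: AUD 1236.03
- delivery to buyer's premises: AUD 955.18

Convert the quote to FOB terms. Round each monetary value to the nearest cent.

FOB price: AUD 221694.18

From DAP to FOB, the seller no longer bears: freight, insurance, destination terminal, delivery.
FOB price = 229746.42 − 5294.10 − 566.93 − 1236.03 − 955.18 = 221694.18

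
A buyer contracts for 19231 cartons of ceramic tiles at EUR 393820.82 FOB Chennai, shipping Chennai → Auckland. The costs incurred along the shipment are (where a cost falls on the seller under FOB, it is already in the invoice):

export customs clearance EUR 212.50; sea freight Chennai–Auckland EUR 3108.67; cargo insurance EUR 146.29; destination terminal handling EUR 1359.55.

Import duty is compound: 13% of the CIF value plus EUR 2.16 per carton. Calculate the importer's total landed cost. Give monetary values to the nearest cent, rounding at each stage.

FOB: the seller bears costs until goods are on board at the origin port; the buyer bears freight, insurance and all costs thereafter.
Already in the invoice (seller's account under FOB): export clearance — exclude.
CIF value = FOB price + freight + insurance = 393820.82 + 3108.67 + 146.29 = 397075.78
Ad valorem component: 397075.78 × 13% = 51619.85
Specific component: 19231 × 2.16 = 41538.96
Import duty = 51619.85 + 41538.96 = 93158.81
Buyer bears: freight 3108.67 + insurance 146.29 + destination terminal 1359.55 + duty 93158.81 = 97773.32
Landed cost = invoice 393820.82 + 97773.32 = 491594.14

Total landed cost: EUR 491594.14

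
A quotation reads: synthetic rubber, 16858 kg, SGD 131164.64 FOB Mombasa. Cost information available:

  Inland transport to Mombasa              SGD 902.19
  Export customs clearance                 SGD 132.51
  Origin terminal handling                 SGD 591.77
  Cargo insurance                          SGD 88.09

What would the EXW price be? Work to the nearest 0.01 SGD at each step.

EXW price: SGD 129538.17

Not relevant to the conversion: insurance — on the buyer under both terms; not part of either seller's price.
From FOB to EXW, the seller no longer bears: inland to port, export clearance, origin terminal.
EXW price = 131164.64 − 902.19 − 132.51 − 591.77 = 129538.17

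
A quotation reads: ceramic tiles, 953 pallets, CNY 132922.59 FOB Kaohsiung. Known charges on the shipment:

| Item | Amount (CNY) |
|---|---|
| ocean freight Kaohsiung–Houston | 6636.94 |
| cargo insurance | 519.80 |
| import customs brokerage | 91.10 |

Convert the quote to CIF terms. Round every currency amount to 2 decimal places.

Not relevant to the conversion: brokerage — on the buyer under both terms; not part of either seller's price.
From FOB to CIF, the seller additionally bears: freight, insurance.
CIF price = 132922.59 + 6636.94 + 519.80 = 140079.33

CIF price: CNY 140079.33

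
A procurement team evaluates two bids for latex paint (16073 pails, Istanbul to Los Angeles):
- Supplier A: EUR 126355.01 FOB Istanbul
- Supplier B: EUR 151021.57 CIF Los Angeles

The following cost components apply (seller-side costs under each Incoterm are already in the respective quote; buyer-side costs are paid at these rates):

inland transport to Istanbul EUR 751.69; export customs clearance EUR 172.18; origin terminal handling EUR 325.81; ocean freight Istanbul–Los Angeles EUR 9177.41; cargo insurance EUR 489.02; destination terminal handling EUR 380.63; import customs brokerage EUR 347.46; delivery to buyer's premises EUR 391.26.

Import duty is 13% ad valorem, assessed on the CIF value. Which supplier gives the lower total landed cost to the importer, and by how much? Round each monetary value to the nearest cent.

Supplier A is cheaper by EUR 16950.14

Supplier A (FOB):
CIF value = FOB price + freight + insurance = 126355.01 + 9177.41 + 489.02 = 136021.44
Import duty = 136021.44 × 13% = 17682.79
Buyer bears (A): 9177.41 + 489.02 + 380.63 + 347.46 + 391.26 = 10785.78
Landed cost (A) = invoice 126355.01 + 10785.78 + duty 17682.79 = 154823.58
Supplier B (CIF):
The CIF price already equals the CIF value: 151021.57
Import duty = 151021.57 × 13% = 19632.80
Buyer bears (B): 380.63 + 347.46 + 391.26 = 1119.35
Landed cost (B) = invoice 151021.57 + 1119.35 + duty 19632.80 = 171773.72
Difference = |154823.58 − 171773.72| = 16950.14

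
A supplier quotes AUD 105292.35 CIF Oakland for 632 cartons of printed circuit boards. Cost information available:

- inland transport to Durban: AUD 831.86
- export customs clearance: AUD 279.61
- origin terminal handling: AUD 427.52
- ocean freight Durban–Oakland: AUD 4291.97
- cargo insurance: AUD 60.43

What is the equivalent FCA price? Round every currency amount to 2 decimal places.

FCA price: AUD 100512.43

Not relevant to the conversion: export clearance, inland to port — on the seller under both CIF and FCA; already in the CIF price and stays in the FCA price.
From CIF to FCA, the seller no longer bears: origin terminal, freight, insurance.
FCA price = 105292.35 − 427.52 − 4291.97 − 60.43 = 100512.43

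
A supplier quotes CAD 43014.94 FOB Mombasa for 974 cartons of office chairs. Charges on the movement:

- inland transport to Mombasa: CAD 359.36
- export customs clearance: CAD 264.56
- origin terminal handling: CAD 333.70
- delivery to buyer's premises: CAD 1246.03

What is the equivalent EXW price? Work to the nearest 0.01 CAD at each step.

Not relevant to the conversion: delivery — on the buyer under both terms; not part of either seller's price.
From FOB to EXW, the seller no longer bears: inland to port, export clearance, origin terminal.
EXW price = 43014.94 − 359.36 − 264.56 − 333.70 = 42057.32

EXW price: CAD 42057.32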